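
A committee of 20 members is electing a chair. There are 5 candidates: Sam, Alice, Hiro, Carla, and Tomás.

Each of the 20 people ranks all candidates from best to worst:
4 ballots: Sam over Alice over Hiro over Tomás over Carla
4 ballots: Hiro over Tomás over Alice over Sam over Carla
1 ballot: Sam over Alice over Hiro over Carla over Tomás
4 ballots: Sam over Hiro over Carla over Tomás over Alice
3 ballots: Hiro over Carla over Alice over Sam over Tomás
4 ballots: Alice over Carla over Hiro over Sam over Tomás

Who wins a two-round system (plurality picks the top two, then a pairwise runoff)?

Round 1 first-place votes: Sam 9, Alice 4, Hiro 7, Carla 0, Tomás 0. Sam and Hiro advance.
Runoff: Sam is ranked above Hiro on 9 ballots, Hiro above Sam on 11.

Hiro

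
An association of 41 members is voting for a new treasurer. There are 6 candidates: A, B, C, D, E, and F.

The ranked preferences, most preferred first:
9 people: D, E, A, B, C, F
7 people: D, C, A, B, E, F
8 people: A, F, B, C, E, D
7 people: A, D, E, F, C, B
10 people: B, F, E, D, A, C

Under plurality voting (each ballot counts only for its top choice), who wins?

First-place votes: A 15, B 10, C 0, D 16, E 0, F 0.

D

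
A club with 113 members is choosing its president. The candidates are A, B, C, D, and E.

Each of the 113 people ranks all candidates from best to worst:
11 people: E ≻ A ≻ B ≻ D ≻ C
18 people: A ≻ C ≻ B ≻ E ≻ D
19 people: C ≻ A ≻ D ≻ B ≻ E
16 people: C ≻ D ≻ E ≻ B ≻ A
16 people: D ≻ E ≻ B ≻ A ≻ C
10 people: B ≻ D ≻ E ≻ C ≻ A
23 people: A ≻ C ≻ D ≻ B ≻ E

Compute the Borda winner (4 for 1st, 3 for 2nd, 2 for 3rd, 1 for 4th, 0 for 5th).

A: 11×3 + 18×4 + 19×3 + 16×0 + 16×1 + 10×0 + 23×4 = 270
B: 11×2 + 18×2 + 19×1 + 16×1 + 16×2 + 10×4 + 23×1 = 188
C: 11×0 + 18×3 + 19×4 + 16×4 + 16×0 + 10×1 + 23×3 = 273
D: 11×1 + 18×0 + 19×2 + 16×3 + 16×4 + 10×3 + 23×2 = 237
E: 11×4 + 18×1 + 19×0 + 16×2 + 16×3 + 10×2 + 23×0 = 162

C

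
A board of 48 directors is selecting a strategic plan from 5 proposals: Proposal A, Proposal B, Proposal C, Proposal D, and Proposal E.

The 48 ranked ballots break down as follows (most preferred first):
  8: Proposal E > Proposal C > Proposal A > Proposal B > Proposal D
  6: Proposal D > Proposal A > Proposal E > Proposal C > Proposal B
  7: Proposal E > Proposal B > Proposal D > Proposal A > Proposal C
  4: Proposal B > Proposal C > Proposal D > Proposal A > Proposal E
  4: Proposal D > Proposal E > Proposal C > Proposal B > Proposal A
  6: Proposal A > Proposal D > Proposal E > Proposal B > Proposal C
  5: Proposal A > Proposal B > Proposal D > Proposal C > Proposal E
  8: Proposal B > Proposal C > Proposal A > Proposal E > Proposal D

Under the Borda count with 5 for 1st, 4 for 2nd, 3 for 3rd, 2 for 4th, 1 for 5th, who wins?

Proposal A: 8×3 + 6×4 + 7×2 + 4×2 + 4×1 + 6×5 + 5×5 + 8×3 = 153
Proposal B: 8×2 + 6×1 + 7×4 + 4×5 + 4×2 + 6×2 + 5×4 + 8×5 = 150
Proposal C: 8×4 + 6×2 + 7×1 + 4×4 + 4×3 + 6×1 + 5×2 + 8×4 = 127
Proposal D: 8×1 + 6×5 + 7×3 + 4×3 + 4×5 + 6×4 + 5×3 + 8×1 = 138
Proposal E: 8×5 + 6×3 + 7×5 + 4×1 + 4×4 + 6×3 + 5×1 + 8×2 = 152

Proposal A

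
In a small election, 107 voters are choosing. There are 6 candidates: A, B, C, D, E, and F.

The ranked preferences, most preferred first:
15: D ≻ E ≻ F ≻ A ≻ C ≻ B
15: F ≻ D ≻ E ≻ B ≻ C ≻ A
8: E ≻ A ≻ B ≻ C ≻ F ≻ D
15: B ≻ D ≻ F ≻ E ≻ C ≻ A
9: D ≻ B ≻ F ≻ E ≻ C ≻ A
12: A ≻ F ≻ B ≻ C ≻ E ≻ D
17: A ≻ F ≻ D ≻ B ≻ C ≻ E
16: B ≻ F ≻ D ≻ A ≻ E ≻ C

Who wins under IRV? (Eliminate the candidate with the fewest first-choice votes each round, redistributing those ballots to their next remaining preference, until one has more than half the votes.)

D

Round 1: A 29, B 31, C 0, D 24, E 8, F 15. C eliminated.
Round 2: A 29, B 31, D 24, E 8, F 15. E eliminated.
Round 3: A 37, B 31, D 24, F 15. F eliminated.
Round 4: A 37, B 31, D 39. B eliminated.
Round 5: A 37, D 70. D has a majority (≥54).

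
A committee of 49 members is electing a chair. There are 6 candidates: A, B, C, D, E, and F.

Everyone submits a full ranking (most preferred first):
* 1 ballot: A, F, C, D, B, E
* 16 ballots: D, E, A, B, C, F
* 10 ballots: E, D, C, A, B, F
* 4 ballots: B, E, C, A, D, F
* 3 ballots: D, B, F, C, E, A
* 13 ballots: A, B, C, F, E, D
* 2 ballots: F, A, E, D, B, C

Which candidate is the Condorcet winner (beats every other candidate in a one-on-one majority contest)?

E

E vs A: 33–16
E vs B: 28–21
E vs C: 32–17
E vs D: 29–20
E vs F: 30–19
E beats every other candidate.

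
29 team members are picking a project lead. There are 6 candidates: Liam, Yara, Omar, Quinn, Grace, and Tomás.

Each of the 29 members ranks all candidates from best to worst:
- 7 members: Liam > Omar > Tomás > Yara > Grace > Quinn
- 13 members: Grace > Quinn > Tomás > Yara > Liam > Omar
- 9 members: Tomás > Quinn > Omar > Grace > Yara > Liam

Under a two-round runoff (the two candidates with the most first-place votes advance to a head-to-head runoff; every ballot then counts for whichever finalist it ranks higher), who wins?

Tomás

Round 1 first-place votes: Liam 7, Yara 0, Omar 0, Quinn 0, Grace 13, Tomás 9. Grace and Tomás advance.
Runoff: Grace is ranked above Tomás on 13 ballots, Tomás above Grace on 16.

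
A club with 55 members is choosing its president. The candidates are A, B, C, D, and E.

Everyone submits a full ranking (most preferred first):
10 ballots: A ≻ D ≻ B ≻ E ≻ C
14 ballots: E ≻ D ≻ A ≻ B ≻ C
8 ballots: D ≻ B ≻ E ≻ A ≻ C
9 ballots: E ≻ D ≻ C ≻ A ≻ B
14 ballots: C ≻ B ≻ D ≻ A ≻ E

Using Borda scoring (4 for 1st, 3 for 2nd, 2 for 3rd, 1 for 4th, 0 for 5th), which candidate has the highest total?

A: 10×4 + 14×2 + 8×1 + 9×1 + 14×1 = 99
B: 10×2 + 14×1 + 8×3 + 9×0 + 14×3 = 100
C: 10×0 + 14×0 + 8×0 + 9×2 + 14×4 = 74
D: 10×3 + 14×3 + 8×4 + 9×3 + 14×2 = 159
E: 10×1 + 14×4 + 8×2 + 9×4 + 14×0 = 118

D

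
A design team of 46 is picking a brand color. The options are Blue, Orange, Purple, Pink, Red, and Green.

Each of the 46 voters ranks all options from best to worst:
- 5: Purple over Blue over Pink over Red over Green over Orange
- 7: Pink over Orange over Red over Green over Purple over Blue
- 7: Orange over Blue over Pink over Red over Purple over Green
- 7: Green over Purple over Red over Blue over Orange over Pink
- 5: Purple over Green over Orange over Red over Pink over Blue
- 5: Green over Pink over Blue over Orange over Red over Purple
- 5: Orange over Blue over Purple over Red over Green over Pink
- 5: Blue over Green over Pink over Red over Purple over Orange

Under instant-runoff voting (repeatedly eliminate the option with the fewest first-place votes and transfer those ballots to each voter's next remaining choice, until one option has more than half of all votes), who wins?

Round 1: Blue 5, Orange 12, Purple 10, Pink 7, Red 0, Green 12. Red eliminated.
Round 2: Blue 5, Orange 12, Purple 10, Pink 7, Green 12. Blue eliminated.
Round 3: Orange 12, Purple 10, Pink 7, Green 17. Pink eliminated.
Round 4: Orange 19, Purple 10, Green 17. Purple eliminated.
Round 5: Orange 19, Green 27. Green has a majority (≥24).

Green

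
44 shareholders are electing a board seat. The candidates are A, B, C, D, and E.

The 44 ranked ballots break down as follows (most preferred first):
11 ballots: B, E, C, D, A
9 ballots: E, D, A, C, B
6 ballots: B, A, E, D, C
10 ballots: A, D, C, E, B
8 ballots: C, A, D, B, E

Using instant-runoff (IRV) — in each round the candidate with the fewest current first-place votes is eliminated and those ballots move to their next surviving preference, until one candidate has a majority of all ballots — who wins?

Round 1: A 10, B 17, C 8, D 0, E 9. D eliminated.
Round 2: A 10, B 17, C 8, E 9. C eliminated.
Round 3: A 18, B 17, E 9. E eliminated.
Round 4: A 27, B 17. A has a majority (≥23).

A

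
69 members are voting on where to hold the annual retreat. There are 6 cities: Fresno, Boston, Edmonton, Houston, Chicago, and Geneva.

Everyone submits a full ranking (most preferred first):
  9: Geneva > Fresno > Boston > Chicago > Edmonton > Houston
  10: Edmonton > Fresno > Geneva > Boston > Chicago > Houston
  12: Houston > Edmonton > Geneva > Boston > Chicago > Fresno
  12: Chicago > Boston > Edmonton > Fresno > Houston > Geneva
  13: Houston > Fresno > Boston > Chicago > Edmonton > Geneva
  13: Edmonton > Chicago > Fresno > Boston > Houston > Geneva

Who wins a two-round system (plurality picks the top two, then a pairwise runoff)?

Edmonton

Round 1 first-place votes: Fresno 0, Boston 0, Edmonton 23, Houston 25, Chicago 12, Geneva 9. Houston and Edmonton advance.
Runoff: Houston is ranked above Edmonton on 25 ballots, Edmonton above Houston on 44.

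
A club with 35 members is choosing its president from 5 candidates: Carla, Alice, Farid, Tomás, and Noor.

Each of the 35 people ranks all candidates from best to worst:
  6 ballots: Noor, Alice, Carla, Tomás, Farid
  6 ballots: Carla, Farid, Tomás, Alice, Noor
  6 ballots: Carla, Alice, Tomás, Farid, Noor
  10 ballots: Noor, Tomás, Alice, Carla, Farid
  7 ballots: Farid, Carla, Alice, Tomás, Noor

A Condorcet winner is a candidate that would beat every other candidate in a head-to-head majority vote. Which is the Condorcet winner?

Carla

Carla vs Alice: 19–16
Carla vs Farid: 28–7
Carla vs Tomás: 25–10
Carla vs Noor: 19–16
Carla beats every other candidate.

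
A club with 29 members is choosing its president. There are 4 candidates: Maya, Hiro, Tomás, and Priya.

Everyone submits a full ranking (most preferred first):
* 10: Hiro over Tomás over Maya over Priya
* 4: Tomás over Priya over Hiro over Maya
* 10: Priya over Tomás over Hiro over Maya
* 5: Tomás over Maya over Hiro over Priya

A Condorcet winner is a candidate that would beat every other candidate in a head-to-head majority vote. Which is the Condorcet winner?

Tomás vs Maya: 29–0
Tomás vs Hiro: 19–10
Tomás vs Priya: 19–10
Tomás beats every other candidate.

Tomás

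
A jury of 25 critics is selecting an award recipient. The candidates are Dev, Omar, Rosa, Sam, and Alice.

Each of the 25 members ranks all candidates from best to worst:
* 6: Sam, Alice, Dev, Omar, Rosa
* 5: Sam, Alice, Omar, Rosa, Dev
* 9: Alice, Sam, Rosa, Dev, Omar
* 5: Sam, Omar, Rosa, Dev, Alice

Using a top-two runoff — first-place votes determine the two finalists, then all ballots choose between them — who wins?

Sam

Round 1 first-place votes: Dev 0, Omar 0, Rosa 0, Sam 16, Alice 9. Sam and Alice advance.
Runoff: Sam is ranked above Alice on 16 ballots, Alice above Sam on 9.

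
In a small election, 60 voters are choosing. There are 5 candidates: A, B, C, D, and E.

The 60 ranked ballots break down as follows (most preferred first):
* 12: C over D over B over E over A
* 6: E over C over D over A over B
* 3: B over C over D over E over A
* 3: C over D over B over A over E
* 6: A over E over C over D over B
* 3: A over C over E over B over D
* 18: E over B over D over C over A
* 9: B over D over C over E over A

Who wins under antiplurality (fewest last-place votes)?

Last-place votes: A 42, B 12, C 0, D 3, E 3.

C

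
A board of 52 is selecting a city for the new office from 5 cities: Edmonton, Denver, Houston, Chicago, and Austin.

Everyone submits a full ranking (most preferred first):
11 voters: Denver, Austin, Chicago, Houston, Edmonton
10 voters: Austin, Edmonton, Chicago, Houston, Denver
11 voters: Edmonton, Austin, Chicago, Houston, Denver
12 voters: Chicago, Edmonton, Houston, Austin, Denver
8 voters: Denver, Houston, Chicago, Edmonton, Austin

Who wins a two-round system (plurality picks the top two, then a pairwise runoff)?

Round 1 first-place votes: Edmonton 11, Denver 19, Houston 0, Chicago 12, Austin 10. Denver and Chicago advance.
Runoff: Denver is ranked above Chicago on 19 ballots, Chicago above Denver on 33.

Chicago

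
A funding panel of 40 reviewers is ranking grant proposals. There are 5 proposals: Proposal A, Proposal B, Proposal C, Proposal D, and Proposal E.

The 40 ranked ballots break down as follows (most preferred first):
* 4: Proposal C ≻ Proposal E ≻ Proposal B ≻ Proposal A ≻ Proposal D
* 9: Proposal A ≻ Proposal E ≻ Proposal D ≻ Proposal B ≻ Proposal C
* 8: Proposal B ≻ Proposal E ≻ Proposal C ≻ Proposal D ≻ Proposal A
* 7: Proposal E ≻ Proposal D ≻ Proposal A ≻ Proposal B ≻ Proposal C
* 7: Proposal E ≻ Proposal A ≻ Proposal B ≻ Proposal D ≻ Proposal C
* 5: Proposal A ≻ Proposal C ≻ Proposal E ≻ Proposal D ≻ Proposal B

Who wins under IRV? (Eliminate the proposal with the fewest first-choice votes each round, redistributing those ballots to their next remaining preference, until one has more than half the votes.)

Round 1: Proposal A 14, Proposal B 8, Proposal C 4, Proposal D 0, Proposal E 14. Proposal D eliminated.
Round 2: Proposal A 14, Proposal B 8, Proposal C 4, Proposal E 14. Proposal C eliminated.
Round 3: Proposal A 14, Proposal B 8, Proposal E 18. Proposal B eliminated.
Round 4: Proposal A 14, Proposal E 26. Proposal E has a majority (≥21).

Proposal E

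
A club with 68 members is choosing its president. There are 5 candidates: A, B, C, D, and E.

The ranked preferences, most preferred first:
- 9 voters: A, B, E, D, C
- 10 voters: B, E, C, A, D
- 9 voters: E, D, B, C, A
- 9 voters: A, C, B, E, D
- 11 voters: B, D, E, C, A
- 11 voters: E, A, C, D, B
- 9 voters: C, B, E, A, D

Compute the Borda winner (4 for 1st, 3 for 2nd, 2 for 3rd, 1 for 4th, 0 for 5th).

E

A: 9×4 + 10×1 + 9×0 + 9×4 + 11×0 + 11×3 + 9×1 = 124
B: 9×3 + 10×4 + 9×2 + 9×2 + 11×4 + 11×0 + 9×3 = 174
C: 9×0 + 10×2 + 9×1 + 9×3 + 11×1 + 11×2 + 9×4 = 125
D: 9×1 + 10×0 + 9×3 + 9×0 + 11×3 + 11×1 + 9×0 = 80
E: 9×2 + 10×3 + 9×4 + 9×1 + 11×2 + 11×4 + 9×2 = 177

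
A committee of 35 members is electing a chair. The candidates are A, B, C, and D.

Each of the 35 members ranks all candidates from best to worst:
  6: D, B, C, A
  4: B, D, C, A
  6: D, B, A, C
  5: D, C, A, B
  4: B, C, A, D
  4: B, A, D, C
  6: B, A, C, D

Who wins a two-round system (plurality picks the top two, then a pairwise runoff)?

B

Round 1 first-place votes: A 0, B 18, C 0, D 17. B and D advance.
Runoff: B is ranked above D on 18 ballots, D above B on 17.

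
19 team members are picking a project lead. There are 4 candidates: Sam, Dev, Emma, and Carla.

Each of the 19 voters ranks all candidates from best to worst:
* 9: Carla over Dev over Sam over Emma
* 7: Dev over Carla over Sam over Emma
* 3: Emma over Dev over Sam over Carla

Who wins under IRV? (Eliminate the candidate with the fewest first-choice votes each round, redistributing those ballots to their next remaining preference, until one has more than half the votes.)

Round 1: Sam 0, Dev 7, Emma 3, Carla 9. Sam eliminated.
Round 2: Dev 7, Emma 3, Carla 9. Emma eliminated.
Round 3: Dev 10, Carla 9. Dev has a majority (≥10).

Dev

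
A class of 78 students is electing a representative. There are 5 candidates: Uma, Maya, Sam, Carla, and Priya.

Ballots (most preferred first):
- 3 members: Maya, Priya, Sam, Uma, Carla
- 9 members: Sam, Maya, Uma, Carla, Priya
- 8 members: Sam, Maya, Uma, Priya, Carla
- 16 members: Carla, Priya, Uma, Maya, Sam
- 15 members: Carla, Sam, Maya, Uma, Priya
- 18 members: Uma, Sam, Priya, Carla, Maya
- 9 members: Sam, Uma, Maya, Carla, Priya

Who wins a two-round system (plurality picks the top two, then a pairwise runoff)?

Round 1 first-place votes: Uma 18, Maya 3, Sam 26, Carla 31, Priya 0. Carla and Sam advance.
Runoff: Carla is ranked above Sam on 31 ballots, Sam above Carla on 47.

Sam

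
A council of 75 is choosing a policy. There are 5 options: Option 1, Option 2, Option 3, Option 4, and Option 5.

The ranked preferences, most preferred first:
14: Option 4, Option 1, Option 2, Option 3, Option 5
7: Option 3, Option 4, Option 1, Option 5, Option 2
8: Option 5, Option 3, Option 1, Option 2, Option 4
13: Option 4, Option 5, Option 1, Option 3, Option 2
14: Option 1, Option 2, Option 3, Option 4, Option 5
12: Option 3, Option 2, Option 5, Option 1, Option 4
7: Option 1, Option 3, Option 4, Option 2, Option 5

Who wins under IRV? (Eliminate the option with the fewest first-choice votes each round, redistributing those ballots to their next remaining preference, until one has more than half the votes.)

Round 1: Option 1 21, Option 2 0, Option 3 19, Option 4 27, Option 5 8. Option 2 eliminated.
Round 2: Option 1 21, Option 3 19, Option 4 27, Option 5 8. Option 5 eliminated.
Round 3: Option 1 21, Option 3 27, Option 4 27. Option 1 eliminated.
Round 4: Option 3 48, Option 4 27. Option 3 has a majority (≥38).

Option 3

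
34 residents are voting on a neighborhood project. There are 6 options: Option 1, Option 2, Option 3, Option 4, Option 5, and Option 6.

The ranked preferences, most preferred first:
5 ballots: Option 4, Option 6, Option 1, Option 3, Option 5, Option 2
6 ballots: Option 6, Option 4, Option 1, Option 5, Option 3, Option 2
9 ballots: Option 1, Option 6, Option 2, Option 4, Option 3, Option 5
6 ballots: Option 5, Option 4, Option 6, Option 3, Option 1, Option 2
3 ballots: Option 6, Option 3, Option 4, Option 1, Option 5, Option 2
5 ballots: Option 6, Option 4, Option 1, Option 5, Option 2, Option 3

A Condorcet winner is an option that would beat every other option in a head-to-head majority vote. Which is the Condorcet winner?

Option 6 vs Option 1: 25–9
Option 6 vs Option 2: 34–0
Option 6 vs Option 3: 34–0
Option 6 vs Option 4: 23–11
Option 6 vs Option 5: 28–6
Option 6 beats every other option.

Option 6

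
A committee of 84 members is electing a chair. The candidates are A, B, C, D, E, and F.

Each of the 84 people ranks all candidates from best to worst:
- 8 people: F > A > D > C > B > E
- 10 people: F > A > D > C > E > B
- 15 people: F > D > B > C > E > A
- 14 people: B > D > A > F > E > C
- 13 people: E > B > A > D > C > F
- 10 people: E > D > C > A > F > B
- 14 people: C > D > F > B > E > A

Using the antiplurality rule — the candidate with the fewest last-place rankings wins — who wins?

D

Last-place votes: A 29, B 20, C 14, D 0, E 8, F 13.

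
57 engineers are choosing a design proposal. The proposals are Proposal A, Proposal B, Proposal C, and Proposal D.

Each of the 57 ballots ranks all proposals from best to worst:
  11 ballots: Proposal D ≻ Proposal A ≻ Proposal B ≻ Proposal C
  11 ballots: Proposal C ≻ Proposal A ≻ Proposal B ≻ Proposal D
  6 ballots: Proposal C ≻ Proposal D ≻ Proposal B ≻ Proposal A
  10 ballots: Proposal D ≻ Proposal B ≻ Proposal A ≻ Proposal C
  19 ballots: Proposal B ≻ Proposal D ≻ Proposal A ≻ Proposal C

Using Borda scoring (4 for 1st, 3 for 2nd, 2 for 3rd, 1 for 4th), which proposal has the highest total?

Proposal A: 11×3 + 11×3 + 6×1 + 10×2 + 19×2 = 130
Proposal B: 11×2 + 11×2 + 6×2 + 10×3 + 19×4 = 162
Proposal C: 11×1 + 11×4 + 6×4 + 10×1 + 19×1 = 108
Proposal D: 11×4 + 11×1 + 6×3 + 10×4 + 19×3 = 170

Proposal D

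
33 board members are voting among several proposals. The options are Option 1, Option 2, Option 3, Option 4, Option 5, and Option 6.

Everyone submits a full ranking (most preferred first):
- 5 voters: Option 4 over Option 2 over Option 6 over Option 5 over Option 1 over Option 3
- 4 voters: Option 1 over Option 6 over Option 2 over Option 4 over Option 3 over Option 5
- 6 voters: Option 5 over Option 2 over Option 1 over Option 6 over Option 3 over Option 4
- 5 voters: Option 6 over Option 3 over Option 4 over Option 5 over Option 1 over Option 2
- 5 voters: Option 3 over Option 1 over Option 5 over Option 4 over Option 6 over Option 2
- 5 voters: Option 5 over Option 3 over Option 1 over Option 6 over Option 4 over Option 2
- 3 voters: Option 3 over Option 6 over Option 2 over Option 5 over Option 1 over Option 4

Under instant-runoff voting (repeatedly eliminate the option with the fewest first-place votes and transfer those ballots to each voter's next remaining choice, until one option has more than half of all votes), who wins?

Round 1: Option 1 4, Option 2 0, Option 3 8, Option 4 5, Option 5 11, Option 6 5. Option 2 eliminated.
Round 2: Option 1 4, Option 3 8, Option 4 5, Option 5 11, Option 6 5. Option 1 eliminated.
Round 3: Option 3 8, Option 4 5, Option 5 11, Option 6 9. Option 4 eliminated.
Round 4: Option 3 8, Option 5 11, Option 6 14. Option 3 eliminated.
Round 5: Option 5 16, Option 6 17. Option 6 has a majority (≥17).

Option 6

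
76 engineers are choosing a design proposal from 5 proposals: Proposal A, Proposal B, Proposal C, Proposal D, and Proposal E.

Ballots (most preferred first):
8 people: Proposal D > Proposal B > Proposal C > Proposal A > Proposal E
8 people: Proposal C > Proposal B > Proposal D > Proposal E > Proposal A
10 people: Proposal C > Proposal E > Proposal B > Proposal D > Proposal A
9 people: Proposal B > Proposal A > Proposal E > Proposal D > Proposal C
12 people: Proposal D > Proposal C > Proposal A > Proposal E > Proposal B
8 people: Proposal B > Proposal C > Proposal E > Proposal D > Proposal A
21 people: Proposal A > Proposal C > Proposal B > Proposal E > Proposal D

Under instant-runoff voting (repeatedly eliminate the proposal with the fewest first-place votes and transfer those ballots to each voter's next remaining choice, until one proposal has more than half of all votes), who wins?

Round 1: Proposal A 21, Proposal B 17, Proposal C 18, Proposal D 20, Proposal E 0. Proposal E eliminated.
Round 2: Proposal A 21, Proposal B 17, Proposal C 18, Proposal D 20. Proposal B eliminated.
Round 3: Proposal A 30, Proposal C 26, Proposal D 20. Proposal D eliminated.
Round 4: Proposal A 30, Proposal C 46. Proposal C has a majority (≥39).

Proposal C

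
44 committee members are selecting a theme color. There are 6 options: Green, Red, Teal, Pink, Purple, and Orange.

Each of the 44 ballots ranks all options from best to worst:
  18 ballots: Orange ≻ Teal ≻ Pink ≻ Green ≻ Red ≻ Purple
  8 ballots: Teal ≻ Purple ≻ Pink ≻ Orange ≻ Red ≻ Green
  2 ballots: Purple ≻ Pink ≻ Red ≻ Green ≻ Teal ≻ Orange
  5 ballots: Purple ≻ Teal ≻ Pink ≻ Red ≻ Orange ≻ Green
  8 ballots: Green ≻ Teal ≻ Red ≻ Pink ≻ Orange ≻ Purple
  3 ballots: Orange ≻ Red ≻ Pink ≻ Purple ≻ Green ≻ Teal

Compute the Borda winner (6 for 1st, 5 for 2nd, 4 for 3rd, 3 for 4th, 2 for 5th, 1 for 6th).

Teal

Green: 18×3 + 8×1 + 2×3 + 5×1 + 8×6 + 3×2 = 127
Red: 18×2 + 8×2 + 2×4 + 5×3 + 8×4 + 3×5 = 122
Teal: 18×5 + 8×6 + 2×2 + 5×5 + 8×5 + 3×1 = 210
Pink: 18×4 + 8×4 + 2×5 + 5×4 + 8×3 + 3×4 = 170
Purple: 18×1 + 8×5 + 2×6 + 5×6 + 8×1 + 3×3 = 117
Orange: 18×6 + 8×3 + 2×1 + 5×2 + 8×2 + 3×6 = 178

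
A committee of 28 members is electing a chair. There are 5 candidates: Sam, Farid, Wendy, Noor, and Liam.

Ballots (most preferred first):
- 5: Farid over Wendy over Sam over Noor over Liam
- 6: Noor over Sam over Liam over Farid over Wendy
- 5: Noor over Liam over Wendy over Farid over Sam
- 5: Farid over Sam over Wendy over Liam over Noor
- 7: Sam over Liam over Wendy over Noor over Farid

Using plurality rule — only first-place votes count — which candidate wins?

First-place votes: Sam 7, Farid 10, Wendy 0, Noor 11, Liam 0.

Noor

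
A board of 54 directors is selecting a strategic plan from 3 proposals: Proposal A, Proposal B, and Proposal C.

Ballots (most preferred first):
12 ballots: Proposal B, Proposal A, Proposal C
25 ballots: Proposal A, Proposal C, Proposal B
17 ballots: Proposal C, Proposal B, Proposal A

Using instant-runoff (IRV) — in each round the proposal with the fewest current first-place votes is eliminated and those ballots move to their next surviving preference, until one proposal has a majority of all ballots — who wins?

Round 1: Proposal A 25, Proposal B 12, Proposal C 17. Proposal B eliminated.
Round 2: Proposal A 37, Proposal C 17. Proposal A has a majority (≥28).

Proposal A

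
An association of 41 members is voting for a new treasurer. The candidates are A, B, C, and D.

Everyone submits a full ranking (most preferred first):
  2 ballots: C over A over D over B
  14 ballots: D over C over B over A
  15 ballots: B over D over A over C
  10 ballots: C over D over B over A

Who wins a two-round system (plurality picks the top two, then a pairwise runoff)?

Round 1 first-place votes: A 0, B 15, C 12, D 14. B and D advance.
Runoff: B is ranked above D on 15 ballots, D above B on 26.

D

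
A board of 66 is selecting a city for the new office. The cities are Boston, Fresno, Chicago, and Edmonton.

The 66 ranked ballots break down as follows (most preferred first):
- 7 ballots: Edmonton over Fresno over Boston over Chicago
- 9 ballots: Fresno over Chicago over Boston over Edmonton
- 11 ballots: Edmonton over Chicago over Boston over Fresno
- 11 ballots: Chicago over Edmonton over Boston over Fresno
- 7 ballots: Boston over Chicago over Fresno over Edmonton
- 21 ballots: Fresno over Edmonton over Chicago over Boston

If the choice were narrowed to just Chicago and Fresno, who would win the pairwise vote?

Fresno

Chicago is ranked above Fresno on 29 ballots; Fresno above Chicago on 37.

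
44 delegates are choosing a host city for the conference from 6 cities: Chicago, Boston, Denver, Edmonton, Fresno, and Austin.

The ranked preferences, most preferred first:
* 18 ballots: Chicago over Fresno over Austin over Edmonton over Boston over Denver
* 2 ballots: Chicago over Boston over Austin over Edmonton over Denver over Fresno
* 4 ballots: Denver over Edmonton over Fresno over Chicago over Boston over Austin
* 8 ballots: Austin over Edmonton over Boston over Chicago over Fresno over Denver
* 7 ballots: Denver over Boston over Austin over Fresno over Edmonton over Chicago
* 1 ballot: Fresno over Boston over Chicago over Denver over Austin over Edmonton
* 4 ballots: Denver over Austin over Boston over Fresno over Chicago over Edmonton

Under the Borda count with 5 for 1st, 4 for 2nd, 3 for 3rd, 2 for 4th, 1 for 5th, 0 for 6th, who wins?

Austin

Chicago: 18×5 + 2×5 + 4×2 + 8×2 + 7×0 + 1×3 + 4×1 = 131
Boston: 18×1 + 2×4 + 4×1 + 8×3 + 7×4 + 1×4 + 4×3 = 98
Denver: 18×0 + 2×1 + 4×5 + 8×0 + 7×5 + 1×2 + 4×5 = 79
Edmonton: 18×2 + 2×2 + 4×4 + 8×4 + 7×1 + 1×0 + 4×0 = 95
Fresno: 18×4 + 2×0 + 4×3 + 8×1 + 7×2 + 1×5 + 4×2 = 119
Austin: 18×3 + 2×3 + 4×0 + 8×5 + 7×3 + 1×1 + 4×4 = 138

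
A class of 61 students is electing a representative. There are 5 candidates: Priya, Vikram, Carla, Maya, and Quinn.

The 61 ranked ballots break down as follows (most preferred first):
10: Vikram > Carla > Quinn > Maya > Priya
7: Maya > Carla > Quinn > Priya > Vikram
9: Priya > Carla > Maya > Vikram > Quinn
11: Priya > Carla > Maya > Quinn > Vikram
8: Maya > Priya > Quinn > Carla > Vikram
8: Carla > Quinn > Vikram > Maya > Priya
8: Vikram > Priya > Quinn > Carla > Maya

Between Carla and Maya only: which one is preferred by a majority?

Carla is ranked above Maya on 46 ballots; Maya above Carla on 15.

Carla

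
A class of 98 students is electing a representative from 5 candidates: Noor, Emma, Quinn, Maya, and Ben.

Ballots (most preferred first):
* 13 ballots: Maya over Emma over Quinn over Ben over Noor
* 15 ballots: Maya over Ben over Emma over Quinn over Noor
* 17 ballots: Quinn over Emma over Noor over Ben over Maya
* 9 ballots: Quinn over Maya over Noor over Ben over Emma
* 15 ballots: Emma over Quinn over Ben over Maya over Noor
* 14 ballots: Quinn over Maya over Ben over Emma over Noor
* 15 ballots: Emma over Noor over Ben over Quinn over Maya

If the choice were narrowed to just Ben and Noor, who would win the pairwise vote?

Ben

Ben is ranked above Noor on 57 ballots; Noor above Ben on 41.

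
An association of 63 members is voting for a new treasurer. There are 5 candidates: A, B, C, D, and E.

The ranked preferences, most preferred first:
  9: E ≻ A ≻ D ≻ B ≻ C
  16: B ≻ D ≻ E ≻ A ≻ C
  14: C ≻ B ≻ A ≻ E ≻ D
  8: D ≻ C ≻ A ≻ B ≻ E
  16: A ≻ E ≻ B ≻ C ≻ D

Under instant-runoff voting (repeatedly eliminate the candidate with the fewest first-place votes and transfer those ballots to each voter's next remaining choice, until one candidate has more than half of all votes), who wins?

A

Round 1: A 16, B 16, C 14, D 8, E 9. D eliminated.
Round 2: A 16, B 16, C 22, E 9. E eliminated.
Round 3: A 25, B 16, C 22. B eliminated.
Round 4: A 41, C 22. A has a majority (≥32).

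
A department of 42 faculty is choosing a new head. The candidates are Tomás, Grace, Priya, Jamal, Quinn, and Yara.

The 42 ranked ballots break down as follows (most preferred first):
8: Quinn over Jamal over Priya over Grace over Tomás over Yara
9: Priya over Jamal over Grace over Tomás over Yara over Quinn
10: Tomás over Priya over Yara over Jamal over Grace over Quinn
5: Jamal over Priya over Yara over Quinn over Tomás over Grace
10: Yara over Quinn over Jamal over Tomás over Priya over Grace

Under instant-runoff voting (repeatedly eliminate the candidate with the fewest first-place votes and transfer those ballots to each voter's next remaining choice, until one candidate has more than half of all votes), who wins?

Priya

Round 1: Tomás 10, Grace 0, Priya 9, Jamal 5, Quinn 8, Yara 10. Grace eliminated.
Round 2: Tomás 10, Priya 9, Jamal 5, Quinn 8, Yara 10. Jamal eliminated.
Round 3: Tomás 10, Priya 14, Quinn 8, Yara 10. Quinn eliminated.
Round 4: Tomás 10, Priya 22, Yara 10. Priya has a majority (≥22).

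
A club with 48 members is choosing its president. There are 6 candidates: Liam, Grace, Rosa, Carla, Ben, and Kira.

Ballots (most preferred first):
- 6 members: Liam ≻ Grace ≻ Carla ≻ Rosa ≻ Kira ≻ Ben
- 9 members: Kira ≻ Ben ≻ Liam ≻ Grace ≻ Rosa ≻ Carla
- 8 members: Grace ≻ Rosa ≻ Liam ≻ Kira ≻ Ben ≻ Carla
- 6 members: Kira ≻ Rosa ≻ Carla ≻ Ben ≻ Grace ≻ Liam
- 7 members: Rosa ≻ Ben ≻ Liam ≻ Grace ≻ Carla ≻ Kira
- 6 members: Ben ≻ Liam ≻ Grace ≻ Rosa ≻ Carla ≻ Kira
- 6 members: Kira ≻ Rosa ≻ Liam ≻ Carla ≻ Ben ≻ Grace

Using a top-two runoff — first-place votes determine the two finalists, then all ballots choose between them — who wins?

Grace

Round 1 first-place votes: Liam 6, Grace 8, Rosa 7, Carla 0, Ben 6, Kira 21. Kira and Grace advance.
Runoff: Kira is ranked above Grace on 21 ballots, Grace above Kira on 27.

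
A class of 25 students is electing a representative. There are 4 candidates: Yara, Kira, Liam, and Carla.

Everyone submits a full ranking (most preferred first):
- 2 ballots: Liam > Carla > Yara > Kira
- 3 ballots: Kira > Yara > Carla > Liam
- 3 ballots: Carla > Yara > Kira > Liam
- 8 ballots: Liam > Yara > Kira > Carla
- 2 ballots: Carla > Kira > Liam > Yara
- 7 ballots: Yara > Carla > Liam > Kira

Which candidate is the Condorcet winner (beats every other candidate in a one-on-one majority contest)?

Yara

Yara vs Kira: 20–5
Yara vs Liam: 13–12
Yara vs Carla: 18–7
Yara beats every other candidate.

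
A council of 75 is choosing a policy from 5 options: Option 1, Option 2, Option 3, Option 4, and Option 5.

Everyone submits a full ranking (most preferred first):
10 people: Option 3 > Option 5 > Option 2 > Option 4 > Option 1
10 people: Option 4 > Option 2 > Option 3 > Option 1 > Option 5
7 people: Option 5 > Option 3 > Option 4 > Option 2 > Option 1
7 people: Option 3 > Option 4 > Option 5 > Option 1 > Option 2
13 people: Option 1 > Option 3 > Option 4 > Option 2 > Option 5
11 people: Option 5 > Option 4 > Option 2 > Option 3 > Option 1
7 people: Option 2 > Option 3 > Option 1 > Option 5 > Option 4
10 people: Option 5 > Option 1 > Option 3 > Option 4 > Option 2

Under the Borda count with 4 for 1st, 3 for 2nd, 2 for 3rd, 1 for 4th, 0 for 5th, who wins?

Option 1: 10×0 + 10×1 + 7×0 + 7×1 + 13×4 + 11×0 + 7×2 + 10×3 = 113
Option 2: 10×2 + 10×3 + 7×1 + 7×0 + 13×1 + 11×2 + 7×4 + 10×0 = 120
Option 3: 10×4 + 10×2 + 7×3 + 7×4 + 13×3 + 11×1 + 7×3 + 10×2 = 200
Option 4: 10×1 + 10×4 + 7×2 + 7×3 + 13×2 + 11×3 + 7×0 + 10×1 = 154
Option 5: 10×3 + 10×0 + 7×4 + 7×2 + 13×0 + 11×4 + 7×1 + 10×4 = 163

Option 3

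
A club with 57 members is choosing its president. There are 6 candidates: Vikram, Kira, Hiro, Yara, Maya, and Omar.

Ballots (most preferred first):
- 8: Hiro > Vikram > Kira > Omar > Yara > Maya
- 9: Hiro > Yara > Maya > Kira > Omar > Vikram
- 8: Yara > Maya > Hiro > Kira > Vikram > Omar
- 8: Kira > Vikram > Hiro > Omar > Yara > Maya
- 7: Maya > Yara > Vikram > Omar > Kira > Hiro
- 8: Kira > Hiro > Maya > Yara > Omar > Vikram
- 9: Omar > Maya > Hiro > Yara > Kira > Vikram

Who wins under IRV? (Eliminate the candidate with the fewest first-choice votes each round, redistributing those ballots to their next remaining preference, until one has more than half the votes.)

Hiro

Round 1: Vikram 0, Kira 16, Hiro 17, Yara 8, Maya 7, Omar 9. Vikram eliminated.
Round 2: Kira 16, Hiro 17, Yara 8, Maya 7, Omar 9. Maya eliminated.
Round 3: Kira 16, Hiro 17, Yara 15, Omar 9. Omar eliminated.
Round 4: Kira 16, Hiro 26, Yara 15. Yara eliminated.
Round 5: Kira 23, Hiro 34. Hiro has a majority (≥29).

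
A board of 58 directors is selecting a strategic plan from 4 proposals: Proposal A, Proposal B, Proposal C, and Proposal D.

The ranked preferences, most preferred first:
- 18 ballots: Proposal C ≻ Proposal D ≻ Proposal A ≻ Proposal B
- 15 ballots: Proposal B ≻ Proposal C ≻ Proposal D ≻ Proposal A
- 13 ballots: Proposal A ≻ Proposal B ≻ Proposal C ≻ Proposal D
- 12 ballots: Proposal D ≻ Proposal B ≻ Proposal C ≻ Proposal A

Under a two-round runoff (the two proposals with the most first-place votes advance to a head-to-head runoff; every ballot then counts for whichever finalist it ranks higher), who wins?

Proposal B

Round 1 first-place votes: Proposal A 13, Proposal B 15, Proposal C 18, Proposal D 12. Proposal C and Proposal B advance.
Runoff: Proposal C is ranked above Proposal B on 18 ballots, Proposal B above Proposal C on 40.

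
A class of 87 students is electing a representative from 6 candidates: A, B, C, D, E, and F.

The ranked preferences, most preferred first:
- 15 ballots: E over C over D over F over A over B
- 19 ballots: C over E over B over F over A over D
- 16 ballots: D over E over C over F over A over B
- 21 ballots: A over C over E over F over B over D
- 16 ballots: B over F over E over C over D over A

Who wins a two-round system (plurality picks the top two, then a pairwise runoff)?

Round 1 first-place votes: A 21, B 16, C 19, D 16, E 15, F 0. A and C advance.
Runoff: A is ranked above C on 21 ballots, C above A on 66.

C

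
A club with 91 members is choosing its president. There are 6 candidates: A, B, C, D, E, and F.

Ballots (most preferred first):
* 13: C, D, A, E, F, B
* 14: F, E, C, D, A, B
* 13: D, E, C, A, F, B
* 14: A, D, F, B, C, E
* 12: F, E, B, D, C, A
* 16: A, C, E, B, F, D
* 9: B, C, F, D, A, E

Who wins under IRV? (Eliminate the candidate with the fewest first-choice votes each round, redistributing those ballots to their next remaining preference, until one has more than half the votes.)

C

Round 1: A 30, B 9, C 13, D 13, E 0, F 26. E eliminated.
Round 2: A 30, B 9, C 13, D 13, F 26. B eliminated.
Round 3: A 30, C 22, D 13, F 26. D eliminated.
Round 4: A 30, C 35, F 26. F eliminated.
Round 5: A 30, C 61. C has a majority (≥46).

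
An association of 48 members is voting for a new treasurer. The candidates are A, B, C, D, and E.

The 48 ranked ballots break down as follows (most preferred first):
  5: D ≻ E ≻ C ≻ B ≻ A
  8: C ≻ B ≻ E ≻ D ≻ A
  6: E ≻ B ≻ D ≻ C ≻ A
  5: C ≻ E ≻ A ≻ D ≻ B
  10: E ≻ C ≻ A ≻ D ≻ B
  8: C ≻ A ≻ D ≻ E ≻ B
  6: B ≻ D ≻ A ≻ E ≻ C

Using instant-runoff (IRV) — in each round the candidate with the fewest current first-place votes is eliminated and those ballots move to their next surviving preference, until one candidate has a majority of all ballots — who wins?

E

Round 1: A 0, B 6, C 21, D 5, E 16. A eliminated.
Round 2: B 6, C 21, D 5, E 16. D eliminated.
Round 3: B 6, C 21, E 21. B eliminated.
Round 4: C 21, E 27. E has a majority (≥25).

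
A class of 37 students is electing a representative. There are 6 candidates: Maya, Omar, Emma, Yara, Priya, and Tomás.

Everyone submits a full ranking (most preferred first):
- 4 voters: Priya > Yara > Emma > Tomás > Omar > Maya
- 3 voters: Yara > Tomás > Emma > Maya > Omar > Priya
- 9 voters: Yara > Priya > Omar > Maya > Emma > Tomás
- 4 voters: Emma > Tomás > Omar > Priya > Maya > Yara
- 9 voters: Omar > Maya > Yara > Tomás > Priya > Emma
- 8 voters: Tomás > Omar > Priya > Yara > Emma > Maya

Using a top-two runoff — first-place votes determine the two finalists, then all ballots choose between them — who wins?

Omar

Round 1 first-place votes: Maya 0, Omar 9, Emma 4, Yara 12, Priya 4, Tomás 8. Yara and Omar advance.
Runoff: Yara is ranked above Omar on 16 ballots, Omar above Yara on 21.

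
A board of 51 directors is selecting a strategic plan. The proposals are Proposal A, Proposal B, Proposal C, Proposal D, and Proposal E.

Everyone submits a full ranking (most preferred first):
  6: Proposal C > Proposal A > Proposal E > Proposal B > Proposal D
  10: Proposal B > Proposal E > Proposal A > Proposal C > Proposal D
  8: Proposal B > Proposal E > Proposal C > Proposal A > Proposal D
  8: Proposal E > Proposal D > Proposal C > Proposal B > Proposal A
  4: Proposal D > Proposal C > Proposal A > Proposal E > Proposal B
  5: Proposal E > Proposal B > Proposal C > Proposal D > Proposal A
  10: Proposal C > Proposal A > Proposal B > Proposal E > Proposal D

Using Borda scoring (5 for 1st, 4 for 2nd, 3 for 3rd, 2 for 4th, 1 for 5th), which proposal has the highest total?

Proposal E

Proposal A: 6×4 + 10×3 + 8×2 + 8×1 + 4×3 + 5×1 + 10×4 = 135
Proposal B: 6×2 + 10×5 + 8×5 + 8×2 + 4×1 + 5×4 + 10×3 = 172
Proposal C: 6×5 + 10×2 + 8×3 + 8×3 + 4×4 + 5×3 + 10×5 = 179
Proposal D: 6×1 + 10×1 + 8×1 + 8×4 + 4×5 + 5×2 + 10×1 = 96
Proposal E: 6×3 + 10×4 + 8×4 + 8×5 + 4×2 + 5×5 + 10×2 = 183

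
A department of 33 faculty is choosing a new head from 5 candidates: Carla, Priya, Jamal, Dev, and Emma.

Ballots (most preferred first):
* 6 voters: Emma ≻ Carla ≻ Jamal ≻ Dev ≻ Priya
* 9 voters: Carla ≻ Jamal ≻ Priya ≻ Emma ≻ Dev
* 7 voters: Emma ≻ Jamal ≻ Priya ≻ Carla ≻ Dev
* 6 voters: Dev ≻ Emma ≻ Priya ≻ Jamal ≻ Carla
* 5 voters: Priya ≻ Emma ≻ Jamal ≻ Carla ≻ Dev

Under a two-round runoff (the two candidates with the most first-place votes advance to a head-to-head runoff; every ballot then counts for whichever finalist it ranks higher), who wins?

Emma

Round 1 first-place votes: Carla 9, Priya 5, Jamal 0, Dev 6, Emma 13. Emma and Carla advance.
Runoff: Emma is ranked above Carla on 24 ballots, Carla above Emma on 9.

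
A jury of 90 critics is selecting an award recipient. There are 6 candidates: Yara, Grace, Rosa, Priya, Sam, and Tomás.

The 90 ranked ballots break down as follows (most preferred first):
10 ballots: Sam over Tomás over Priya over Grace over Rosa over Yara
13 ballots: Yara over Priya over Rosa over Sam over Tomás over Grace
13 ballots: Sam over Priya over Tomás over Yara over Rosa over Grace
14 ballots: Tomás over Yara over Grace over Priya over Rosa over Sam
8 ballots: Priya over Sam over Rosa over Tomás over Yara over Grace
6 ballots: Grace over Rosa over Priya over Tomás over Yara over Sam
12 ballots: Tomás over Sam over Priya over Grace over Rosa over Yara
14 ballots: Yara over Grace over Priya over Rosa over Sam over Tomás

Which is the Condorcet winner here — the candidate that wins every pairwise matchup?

Priya

Priya vs Yara: 49–41
Priya vs Grace: 56–34
Priya vs Rosa: 84–6
Priya vs Sam: 55–35
Priya vs Tomás: 54–36
Priya beats every other candidate.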